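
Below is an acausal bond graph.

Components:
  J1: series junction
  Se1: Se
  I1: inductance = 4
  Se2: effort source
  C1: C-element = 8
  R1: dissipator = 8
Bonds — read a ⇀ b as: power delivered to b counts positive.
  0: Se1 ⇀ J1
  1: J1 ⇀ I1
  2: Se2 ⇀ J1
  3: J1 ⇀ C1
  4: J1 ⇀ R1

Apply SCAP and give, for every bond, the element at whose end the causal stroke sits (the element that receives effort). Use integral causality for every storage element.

b0 stroke at J1  (Se1 (Se) sets effort on bond)
b2 stroke at J1  (source Se2 imposes e)
b1 stroke at I1  (I1: I, integral causality)
b3 stroke at J1  (J1: bond 1 brought flow, rest push out)
b4 stroke at J1  (J1: bond 1 brought flow, rest push out)

β0 |J1
β1 |I1
β2 |J1
β3 |J1
β4 |J1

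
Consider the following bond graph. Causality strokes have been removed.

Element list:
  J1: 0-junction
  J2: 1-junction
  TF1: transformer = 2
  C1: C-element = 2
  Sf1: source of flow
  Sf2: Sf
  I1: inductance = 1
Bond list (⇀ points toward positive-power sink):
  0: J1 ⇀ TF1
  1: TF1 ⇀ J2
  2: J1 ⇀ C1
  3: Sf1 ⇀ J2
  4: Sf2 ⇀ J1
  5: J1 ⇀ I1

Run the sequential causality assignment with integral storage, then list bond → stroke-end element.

bond 3 stroke at Sf1  (Sf1: flow source, stroke at near end)
bond 4 stroke at Sf2  (Sf2: flow source, stroke at near end)
bond 1 stroke at J2  (J2 flow already set via bond 3)
bond 0 stroke at TF1  (TF1: transformer flips bond 1)
bond 2 stroke at J1  (prefer integral on C1)
bond 5 stroke at I1  (0-jn J1 has e-setter on 2)

b0 |TF1
b1 |J2
b2 |J1
b3 |Sf1
b4 |Sf2
b5 |I1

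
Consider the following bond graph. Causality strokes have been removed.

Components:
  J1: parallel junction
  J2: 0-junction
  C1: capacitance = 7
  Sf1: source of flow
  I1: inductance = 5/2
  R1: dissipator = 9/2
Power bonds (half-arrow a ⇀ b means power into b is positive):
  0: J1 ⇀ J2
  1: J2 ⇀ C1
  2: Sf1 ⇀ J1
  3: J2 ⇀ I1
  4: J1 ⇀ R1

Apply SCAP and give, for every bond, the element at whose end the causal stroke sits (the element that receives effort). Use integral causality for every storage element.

bond 0 |J1
bond 1 |J2
bond 2 |Sf1
bond 3 |I1
bond 4 |R1

β2 |Sf1  (Sf1 fixes flow; stroke at Sf1)
β1 |J2  (prefer integral on C1)
β0 |J1  (common-e at J2 fixed by 1)
β3 |I1  (0-jn J2 has e-setter on 1)
β4 |R1  (J1 effort already set via bond 0)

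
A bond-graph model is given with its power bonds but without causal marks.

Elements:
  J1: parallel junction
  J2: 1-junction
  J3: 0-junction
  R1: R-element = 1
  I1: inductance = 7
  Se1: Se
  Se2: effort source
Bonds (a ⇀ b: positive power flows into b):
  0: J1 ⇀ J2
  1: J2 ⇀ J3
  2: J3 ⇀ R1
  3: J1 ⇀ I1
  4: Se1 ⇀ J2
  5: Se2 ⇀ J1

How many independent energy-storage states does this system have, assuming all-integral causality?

1  (I1 all integral)

β4 stroke→J2  (Se1 (Se) sets effort on bond)
β5 stroke→J1  (Se2 fixes effort; stroke away)
β0 stroke→J2  (J1: bond 5 brought effort, rest push out)
β3 stroke→I1  (0-jn J1 has e-setter on 5)
β1 stroke→J3  (only one flow-in slot at J2)
β2 stroke→R1  (common-e at J3 fixed by 1)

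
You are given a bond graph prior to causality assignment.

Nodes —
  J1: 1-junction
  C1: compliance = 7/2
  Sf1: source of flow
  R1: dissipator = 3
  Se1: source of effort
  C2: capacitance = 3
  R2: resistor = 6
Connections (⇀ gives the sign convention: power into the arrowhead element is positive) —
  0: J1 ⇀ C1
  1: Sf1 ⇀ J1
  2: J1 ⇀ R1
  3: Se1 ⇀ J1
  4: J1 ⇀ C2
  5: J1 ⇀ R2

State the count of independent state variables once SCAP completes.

2  (C1, C2 all integral)

β1 →Sf1  (source Sf1 imposes f)
β3 →J1  (Se1: effort source, stroke at far end)
β0 →J1  (J1 flow already set via bond 1)
β2 →J1  (1-jn J1 has f-setter on 1)
β4 →J1  (J1: bond 1 brought flow, rest push out)
β5 →J1  (common-f at J1 fixed by 1)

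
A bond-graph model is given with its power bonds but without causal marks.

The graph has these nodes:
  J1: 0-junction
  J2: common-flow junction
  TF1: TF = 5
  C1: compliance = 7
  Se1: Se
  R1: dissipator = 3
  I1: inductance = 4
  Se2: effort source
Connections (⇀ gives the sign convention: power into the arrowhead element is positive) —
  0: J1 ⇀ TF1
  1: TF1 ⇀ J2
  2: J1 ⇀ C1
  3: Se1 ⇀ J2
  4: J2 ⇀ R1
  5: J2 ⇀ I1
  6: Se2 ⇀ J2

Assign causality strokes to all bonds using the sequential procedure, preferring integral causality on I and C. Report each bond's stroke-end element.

β3 stroke→J2  (Se1 fixes effort; stroke away)
β6 stroke→J2  (source Se2 imposes e)
β2 stroke→J1  (C1: C, integral causality)
β0 stroke→TF1  (J1 effort already set via bond 2)
β1 stroke→J2  (TF TF1: opposite of bond 0)
β5 stroke→I1  (I1 outputs flow p/I1)
β4 stroke→J2  (J2: bond 5 brought flow, rest push out)

b0 stroke at TF1
b1 stroke at J2
b2 stroke at J1
b3 stroke at J2
b4 stroke at J2
b5 stroke at I1
b6 stroke at J2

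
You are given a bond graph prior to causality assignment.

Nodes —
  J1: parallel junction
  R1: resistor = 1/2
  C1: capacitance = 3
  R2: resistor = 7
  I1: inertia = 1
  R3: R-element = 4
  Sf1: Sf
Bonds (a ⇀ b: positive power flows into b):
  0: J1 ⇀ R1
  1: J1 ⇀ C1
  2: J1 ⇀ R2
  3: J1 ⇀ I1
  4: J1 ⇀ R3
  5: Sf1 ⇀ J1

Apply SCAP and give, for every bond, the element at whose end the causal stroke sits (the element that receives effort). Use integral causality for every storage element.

β5 stroke at Sf1  (Sf1 fixes flow; stroke at Sf1)
β1 stroke at J1  (C1 integral (e out))
β0 stroke at R1  (J1: bond 1 brought effort, rest push out)
β2 stroke at R2  (J1 effort already set via bond 1)
β3 stroke at I1  (J1 effort already set via bond 1)
β4 stroke at R3  (J1 effort already set via bond 1)

b0 |R1
b1 |J1
b2 |R2
b3 |I1
b4 |R3
b5 |Sf1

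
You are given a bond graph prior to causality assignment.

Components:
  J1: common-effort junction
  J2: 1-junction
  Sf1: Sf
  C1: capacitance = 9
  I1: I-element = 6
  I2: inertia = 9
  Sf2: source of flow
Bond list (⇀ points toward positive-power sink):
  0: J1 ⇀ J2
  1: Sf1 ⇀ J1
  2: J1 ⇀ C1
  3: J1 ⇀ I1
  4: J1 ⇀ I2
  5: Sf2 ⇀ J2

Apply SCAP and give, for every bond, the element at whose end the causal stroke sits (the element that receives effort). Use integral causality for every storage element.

β0 →J2
β1 →Sf1
β2 →J1
β3 →I1
β4 →I2
β5 →Sf2

#1 stroke at Sf1  (Sf1 (Sf) sets flow on bond)
#5 stroke at Sf2  (source Sf2 imposes f)
#0 stroke at J2  (J2 flow already set via bond 5)
#2 stroke at J1  (prefer integral on C1)
#3 stroke at I1  (J1 effort already set via bond 2)
#4 stroke at I2  (J1 effort already set via bond 2)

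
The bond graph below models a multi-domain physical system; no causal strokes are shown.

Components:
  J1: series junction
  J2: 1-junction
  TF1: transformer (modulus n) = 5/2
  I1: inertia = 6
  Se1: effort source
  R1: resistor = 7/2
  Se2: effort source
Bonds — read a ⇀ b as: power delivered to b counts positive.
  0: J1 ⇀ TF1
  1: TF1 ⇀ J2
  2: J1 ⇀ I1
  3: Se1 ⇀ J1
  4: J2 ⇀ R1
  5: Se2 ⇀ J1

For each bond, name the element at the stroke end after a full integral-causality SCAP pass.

#3 stroke→J1  (Se1: effort source, stroke at far end)
#5 stroke→J1  (source Se2 imposes e)
#2 stroke→I1  (I1 integral (f out))
#0 stroke→J1  (J1 flow already set via bond 2)
#1 stroke→TF1  (through TF1, causality passes straight; one stroke at TF1)
#4 stroke→J2  (common-f at J2 fixed by 1)

b0 stroke→J1
b1 stroke→TF1
b2 stroke→I1
b3 stroke→J1
b4 stroke→J2
b5 stroke→J1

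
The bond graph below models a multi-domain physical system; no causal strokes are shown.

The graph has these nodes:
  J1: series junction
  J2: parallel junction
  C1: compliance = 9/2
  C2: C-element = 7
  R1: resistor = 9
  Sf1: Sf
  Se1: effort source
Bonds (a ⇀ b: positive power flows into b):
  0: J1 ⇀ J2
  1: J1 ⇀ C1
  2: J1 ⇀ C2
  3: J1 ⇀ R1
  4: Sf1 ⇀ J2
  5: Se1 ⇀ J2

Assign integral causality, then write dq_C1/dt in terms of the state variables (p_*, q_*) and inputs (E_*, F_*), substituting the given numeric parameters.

dq_C1/dt = -E_Se1/9 - 2*q_C1/81 - q_C2/63

#4 |Sf1  (Sf1 fixes flow; stroke at Sf1)
#5 |J2  (Se1 (Se) sets effort on bond)
#0 |J1  (J2: bond 5 brought effort, rest push out)
#1 |J1  (prefer integral on C1)
#2 |J1  (C2 integral (e out))
#3 |R1  (closing 1-jn rule on J1)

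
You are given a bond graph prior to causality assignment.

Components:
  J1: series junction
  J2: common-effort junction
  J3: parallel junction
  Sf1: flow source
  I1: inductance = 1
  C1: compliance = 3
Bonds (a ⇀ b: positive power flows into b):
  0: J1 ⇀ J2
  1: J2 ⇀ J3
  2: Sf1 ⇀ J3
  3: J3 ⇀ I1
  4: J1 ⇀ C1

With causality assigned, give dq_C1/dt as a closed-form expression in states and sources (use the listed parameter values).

dq_C1/dt = -F_Sf1 + p_I1

#2 →Sf1  (source Sf1 imposes f)
#3 →I1  (I1 integral (f out))
#1 →J3  (only one effort-in slot at J3)
#0 →J2  (only one effort-in slot at J2)
#4 →J1  (common-f at J1 fixed by 0)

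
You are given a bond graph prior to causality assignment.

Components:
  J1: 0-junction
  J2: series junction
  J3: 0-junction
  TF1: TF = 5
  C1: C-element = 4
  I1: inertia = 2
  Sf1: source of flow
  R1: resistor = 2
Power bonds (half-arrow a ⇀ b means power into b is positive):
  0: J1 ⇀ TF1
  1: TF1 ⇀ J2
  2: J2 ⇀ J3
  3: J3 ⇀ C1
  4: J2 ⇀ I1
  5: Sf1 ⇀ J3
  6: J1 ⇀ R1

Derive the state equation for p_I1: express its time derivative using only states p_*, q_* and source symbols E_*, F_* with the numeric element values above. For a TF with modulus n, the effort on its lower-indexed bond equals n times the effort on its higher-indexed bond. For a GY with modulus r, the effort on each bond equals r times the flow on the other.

#5 stroke at Sf1  (Sf1: flow source, stroke at near end)
#3 stroke at J3  (C1 outputs effort q/C1)
#2 stroke at J2  (J3: bond 3 brought effort, rest push out)
#4 stroke at I1  (I1: I, integral causality)
#1 stroke at J2  (J2: bond 4 brought flow, rest push out)
#0 stroke at TF1  (through TF1, causality passes straight; one stroke at TF1)
#6 stroke at J1  (J1 needs exactly one e-in)

dp_I1/dt = -p_I1/25 - q_C1/4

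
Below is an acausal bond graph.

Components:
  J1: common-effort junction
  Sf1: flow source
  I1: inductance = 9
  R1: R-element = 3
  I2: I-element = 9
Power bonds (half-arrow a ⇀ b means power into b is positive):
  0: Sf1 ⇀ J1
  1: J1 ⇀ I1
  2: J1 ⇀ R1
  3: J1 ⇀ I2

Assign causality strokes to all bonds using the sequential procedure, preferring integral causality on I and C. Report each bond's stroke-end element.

b0 |Sf1
b1 |I1
b2 |J1
b3 |I2

#0 stroke→Sf1  (Sf1: flow source, stroke at near end)
#1 stroke→I1  (I1 integral (f out))
#3 stroke→I2  (prefer integral on I2)
#2 stroke→J1  (only one effort-in slot at J1)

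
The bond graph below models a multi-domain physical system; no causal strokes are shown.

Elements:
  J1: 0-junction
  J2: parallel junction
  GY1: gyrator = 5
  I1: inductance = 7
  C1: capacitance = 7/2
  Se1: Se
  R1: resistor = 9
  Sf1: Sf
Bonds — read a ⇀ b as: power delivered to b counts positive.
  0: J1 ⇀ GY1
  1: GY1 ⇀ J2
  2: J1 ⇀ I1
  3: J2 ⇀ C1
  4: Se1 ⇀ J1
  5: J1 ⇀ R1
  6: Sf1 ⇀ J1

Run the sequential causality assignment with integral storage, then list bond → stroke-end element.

β4 stroke→J1  (source Se1 imposes e)
β6 stroke→Sf1  (Sf1: flow source, stroke at near end)
β0 stroke→GY1  (J1: bond 4 brought effort, rest push out)
β2 stroke→I1  (0-jn J1 has e-setter on 4)
β5 stroke→R1  (common-e at J1 fixed by 4)
β1 stroke→GY1  (through GY1, causality inverts; strokes same side of GY1)
β3 stroke→J2  (closing 0-jn rule on J2)

#0 stroke→GY1
#1 stroke→GY1
#2 stroke→I1
#3 stroke→J2
#4 stroke→J1
#5 stroke→R1
#6 stroke→Sf1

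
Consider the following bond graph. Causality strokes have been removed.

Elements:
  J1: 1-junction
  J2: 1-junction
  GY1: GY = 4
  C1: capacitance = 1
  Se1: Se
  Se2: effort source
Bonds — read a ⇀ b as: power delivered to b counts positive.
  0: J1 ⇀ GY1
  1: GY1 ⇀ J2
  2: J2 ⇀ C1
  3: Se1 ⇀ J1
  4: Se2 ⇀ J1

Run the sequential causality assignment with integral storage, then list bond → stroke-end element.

#0 |GY1
#1 |GY1
#2 |J2
#3 |J1
#4 |J1

bond 3 →J1  (Se1: effort source, stroke at far end)
bond 4 →J1  (source Se2 imposes e)
bond 0 →GY1  (closing 1-jn rule on J1)
bond 1 →GY1  (GY GY1: same side as bond 0)
bond 2 →J2  (1-jn J2 has f-setter on 1)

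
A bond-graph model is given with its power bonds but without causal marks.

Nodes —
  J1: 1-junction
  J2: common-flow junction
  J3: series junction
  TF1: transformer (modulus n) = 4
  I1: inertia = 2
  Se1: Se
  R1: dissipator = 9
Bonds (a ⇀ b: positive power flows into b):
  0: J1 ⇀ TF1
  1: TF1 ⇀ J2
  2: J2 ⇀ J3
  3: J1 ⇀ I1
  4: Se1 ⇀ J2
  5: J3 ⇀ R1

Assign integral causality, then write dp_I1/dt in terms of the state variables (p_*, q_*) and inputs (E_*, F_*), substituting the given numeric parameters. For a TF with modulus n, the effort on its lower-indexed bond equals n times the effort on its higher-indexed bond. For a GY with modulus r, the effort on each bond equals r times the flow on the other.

dp_I1/dt = 4*E_Se1 - 72*p_I1

b4 stroke at J2  (Se1 (Se) sets effort on bond)
b3 stroke at I1  (I1: I, integral causality)
b0 stroke at J1  (1-jn J1 has f-setter on 3)
b1 stroke at TF1  (TF TF1: opposite of bond 0)
b2 stroke at J2  (common-f at J2 fixed by 1)
b5 stroke at J3  (common-f at J3 fixed by 2)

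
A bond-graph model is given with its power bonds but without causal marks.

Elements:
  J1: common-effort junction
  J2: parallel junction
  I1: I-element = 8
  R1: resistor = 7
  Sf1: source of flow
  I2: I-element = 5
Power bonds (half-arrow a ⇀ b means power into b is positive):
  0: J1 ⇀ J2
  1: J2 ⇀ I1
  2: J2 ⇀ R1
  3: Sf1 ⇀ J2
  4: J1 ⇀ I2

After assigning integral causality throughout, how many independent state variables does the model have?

#3 stroke→Sf1  (Sf1: flow source, stroke at near end)
#1 stroke→I1  (I1: I, integral causality)
#4 stroke→I2  (I2 integral (f out))
#0 stroke→J1  (J1 needs exactly one e-in)
#2 stroke→J2  (J2 needs exactly one e-in)

2  (I1, I2 all integral)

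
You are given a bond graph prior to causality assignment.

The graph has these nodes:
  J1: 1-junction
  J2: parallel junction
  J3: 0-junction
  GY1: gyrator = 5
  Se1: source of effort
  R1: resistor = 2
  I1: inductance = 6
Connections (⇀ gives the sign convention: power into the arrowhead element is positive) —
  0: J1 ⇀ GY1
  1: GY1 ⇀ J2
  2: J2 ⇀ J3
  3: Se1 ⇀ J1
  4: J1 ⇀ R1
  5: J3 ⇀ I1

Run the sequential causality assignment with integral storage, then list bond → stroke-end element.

bond 0 →J1
bond 1 →J2
bond 2 →J3
bond 3 →J1
bond 4 →R1
bond 5 →I1

β3 |J1  (Se1 (Se) sets effort on bond)
β5 |I1  (I1 integral (f out))
β2 |J3  (closing 0-jn rule on J3)
β1 |J2  (J2: last free bond brings effort in)
β0 |J1  (through GY1, causality inverts; strokes same side of GY1)
β4 |R1  (J1: last free bond brings flow in)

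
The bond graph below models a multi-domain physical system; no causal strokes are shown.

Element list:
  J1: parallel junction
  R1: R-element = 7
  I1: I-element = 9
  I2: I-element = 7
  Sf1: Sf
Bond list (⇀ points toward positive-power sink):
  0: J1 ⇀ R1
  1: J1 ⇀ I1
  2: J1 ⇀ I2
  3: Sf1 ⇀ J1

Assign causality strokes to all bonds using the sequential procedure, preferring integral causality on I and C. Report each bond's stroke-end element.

β3 stroke at Sf1  (Sf1 (Sf) sets flow on bond)
β1 stroke at I1  (I1 outputs flow p/I1)
β2 stroke at I2  (prefer integral on I2)
β0 stroke at J1  (J1 needs exactly one e-in)

b0 →J1
b1 →I1
b2 →I2
b3 →Sf1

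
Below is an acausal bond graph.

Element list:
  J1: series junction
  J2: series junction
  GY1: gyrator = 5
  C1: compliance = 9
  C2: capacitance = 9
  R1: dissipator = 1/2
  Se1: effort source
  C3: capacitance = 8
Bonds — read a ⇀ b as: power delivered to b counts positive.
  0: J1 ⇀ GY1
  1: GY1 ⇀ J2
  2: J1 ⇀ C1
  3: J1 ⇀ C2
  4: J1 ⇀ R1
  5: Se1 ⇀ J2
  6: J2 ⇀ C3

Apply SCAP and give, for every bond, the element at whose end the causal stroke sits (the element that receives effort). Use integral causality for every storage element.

bond 5 →J2  (source Se1 imposes e)
bond 2 →J1  (C1 outputs effort q/C1)
bond 3 →J1  (prefer integral on C2)
bond 6 →J2  (C3 integral (e out))
bond 1 →GY1  (closing 1-jn rule on J2)
bond 0 →GY1  (through GY1, causality inverts; strokes same side of GY1)
bond 4 →J1  (J1: bond 0 brought flow, rest push out)

#0 stroke→GY1
#1 stroke→GY1
#2 stroke→J1
#3 stroke→J1
#4 stroke→J1
#5 stroke→J2
#6 stroke→J2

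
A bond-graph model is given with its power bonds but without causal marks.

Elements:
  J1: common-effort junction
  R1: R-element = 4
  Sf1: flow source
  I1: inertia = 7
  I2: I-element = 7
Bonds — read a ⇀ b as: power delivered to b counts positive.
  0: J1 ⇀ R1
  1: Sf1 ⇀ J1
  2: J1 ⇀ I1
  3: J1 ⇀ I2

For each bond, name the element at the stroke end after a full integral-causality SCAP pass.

β0 stroke at J1
β1 stroke at Sf1
β2 stroke at I1
β3 stroke at I2

#1 stroke at Sf1  (Sf1: flow source, stroke at near end)
#2 stroke at I1  (prefer integral on I1)
#3 stroke at I2  (I2 integral (f out))
#0 stroke at J1  (J1 needs exactly one e-in)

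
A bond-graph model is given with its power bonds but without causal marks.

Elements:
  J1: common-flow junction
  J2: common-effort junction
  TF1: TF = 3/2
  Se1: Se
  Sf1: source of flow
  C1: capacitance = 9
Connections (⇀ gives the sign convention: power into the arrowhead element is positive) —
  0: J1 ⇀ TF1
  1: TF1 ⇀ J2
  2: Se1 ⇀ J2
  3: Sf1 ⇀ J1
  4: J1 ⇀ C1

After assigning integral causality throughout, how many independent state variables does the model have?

β2 stroke→J2  (Se1 (Se) sets effort on bond)
β3 stroke→Sf1  (Sf1 fixes flow; stroke at Sf1)
β0 stroke→J1  (J1 flow already set via bond 3)
β4 stroke→J1  (J1: bond 3 brought flow, rest push out)
β1 stroke→TF1  (J2: bond 2 brought effort, rest push out)

1  (C1 all integral)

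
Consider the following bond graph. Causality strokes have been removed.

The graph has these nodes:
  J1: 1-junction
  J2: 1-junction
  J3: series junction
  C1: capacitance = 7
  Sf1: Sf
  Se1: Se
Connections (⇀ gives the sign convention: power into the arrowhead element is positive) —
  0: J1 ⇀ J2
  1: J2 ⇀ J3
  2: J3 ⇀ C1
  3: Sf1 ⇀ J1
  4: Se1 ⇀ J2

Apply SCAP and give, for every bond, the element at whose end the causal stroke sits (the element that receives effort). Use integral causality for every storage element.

#3 →Sf1  (Sf1: flow source, stroke at near end)
#4 →J2  (Se1 fixes effort; stroke away)
#0 →J1  (1-jn J1 has f-setter on 3)
#1 →J2  (common-f at J2 fixed by 0)
#2 →J3  (J3 flow already set via bond 1)

b0 stroke→J1
b1 stroke→J2
b2 stroke→J3
b3 stroke→Sf1
b4 stroke→J2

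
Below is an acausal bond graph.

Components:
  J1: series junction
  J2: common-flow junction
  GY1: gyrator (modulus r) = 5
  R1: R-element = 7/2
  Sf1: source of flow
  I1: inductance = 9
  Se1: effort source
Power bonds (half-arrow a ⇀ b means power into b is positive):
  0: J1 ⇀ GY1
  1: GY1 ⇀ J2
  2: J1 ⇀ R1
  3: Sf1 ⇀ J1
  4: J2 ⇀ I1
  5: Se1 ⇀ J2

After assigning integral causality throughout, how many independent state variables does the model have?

1  (I1 all integral)

b3 →Sf1  (source Sf1 imposes f)
b5 →J2  (Se1 (Se) sets effort on bond)
b0 →J1  (common-f at J1 fixed by 3)
b2 →J1  (1-jn J1 has f-setter on 3)
b1 →J2  (GY1: gyrator matches bond 0)
b4 →I1  (only one flow-in slot at J2)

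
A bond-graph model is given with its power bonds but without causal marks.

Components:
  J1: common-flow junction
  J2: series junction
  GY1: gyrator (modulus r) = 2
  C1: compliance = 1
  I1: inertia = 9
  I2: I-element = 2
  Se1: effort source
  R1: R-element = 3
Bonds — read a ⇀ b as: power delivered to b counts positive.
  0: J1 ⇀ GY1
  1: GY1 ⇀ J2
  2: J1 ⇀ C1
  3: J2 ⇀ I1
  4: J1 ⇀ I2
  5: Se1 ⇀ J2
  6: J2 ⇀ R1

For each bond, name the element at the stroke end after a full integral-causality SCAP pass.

β5 →J2  (Se1 (Se) sets effort on bond)
β2 →J1  (C1 outputs effort q/C1)
β3 →I1  (I1 integral (f out))
β1 →J2  (J2: bond 3 brought flow, rest push out)
β6 →J2  (J2 flow already set via bond 3)
β0 →J1  (GY1: gyrator matches bond 1)
β4 →I2  (closing 1-jn rule on J1)

bond 0 →J1
bond 1 →J2
bond 2 →J1
bond 3 →I1
bond 4 →I2
bond 5 →J2
bond 6 →J2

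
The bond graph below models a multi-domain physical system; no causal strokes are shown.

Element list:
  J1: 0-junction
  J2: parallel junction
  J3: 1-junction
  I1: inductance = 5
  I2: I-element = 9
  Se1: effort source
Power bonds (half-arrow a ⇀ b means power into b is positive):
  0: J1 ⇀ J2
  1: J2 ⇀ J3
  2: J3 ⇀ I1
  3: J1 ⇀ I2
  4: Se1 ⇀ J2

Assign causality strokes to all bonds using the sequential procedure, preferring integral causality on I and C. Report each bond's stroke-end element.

β4 |J2  (Se1: effort source, stroke at far end)
β0 |J1  (0-jn J2 has e-setter on 4)
β1 |J3  (0-jn J2 has e-setter on 4)
β2 |I1  (closing 1-jn rule on J3)
β3 |I2  (common-e at J1 fixed by 0)

bond 0 |J1
bond 1 |J3
bond 2 |I1
bond 3 |I2
bond 4 |J2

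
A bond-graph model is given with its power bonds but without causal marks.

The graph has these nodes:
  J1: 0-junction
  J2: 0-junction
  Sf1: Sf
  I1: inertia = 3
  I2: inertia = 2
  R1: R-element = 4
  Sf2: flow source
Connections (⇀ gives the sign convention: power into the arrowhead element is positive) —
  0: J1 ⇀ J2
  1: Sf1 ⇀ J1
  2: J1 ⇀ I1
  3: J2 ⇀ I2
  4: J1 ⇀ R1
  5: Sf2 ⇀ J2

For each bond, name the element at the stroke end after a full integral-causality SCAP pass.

β0 |J2
β1 |Sf1
β2 |I1
β3 |I2
β4 |J1
β5 |Sf2

#1 stroke→Sf1  (Sf1 fixes flow; stroke at Sf1)
#5 stroke→Sf2  (Sf2 (Sf) sets flow on bond)
#2 stroke→I1  (I1: I, integral causality)
#3 stroke→I2  (I2 integral (f out))
#0 stroke→J2  (J2 needs exactly one e-in)
#4 stroke→J1  (J1 needs exactly one e-in)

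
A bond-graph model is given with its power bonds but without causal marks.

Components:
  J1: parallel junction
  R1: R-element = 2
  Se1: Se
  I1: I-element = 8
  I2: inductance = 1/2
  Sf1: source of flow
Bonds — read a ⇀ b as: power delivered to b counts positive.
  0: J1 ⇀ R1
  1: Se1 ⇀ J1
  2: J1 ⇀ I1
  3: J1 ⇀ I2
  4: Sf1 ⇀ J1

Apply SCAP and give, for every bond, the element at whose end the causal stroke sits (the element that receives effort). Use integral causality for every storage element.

b0 stroke→R1
b1 stroke→J1
b2 stroke→I1
b3 stroke→I2
b4 stroke→Sf1

b1 stroke at J1  (Se1 (Se) sets effort on bond)
b4 stroke at Sf1  (Sf1 fixes flow; stroke at Sf1)
b0 stroke at R1  (J1 effort already set via bond 1)
b2 stroke at I1  (common-e at J1 fixed by 1)
b3 stroke at I2  (common-e at J1 fixed by 1)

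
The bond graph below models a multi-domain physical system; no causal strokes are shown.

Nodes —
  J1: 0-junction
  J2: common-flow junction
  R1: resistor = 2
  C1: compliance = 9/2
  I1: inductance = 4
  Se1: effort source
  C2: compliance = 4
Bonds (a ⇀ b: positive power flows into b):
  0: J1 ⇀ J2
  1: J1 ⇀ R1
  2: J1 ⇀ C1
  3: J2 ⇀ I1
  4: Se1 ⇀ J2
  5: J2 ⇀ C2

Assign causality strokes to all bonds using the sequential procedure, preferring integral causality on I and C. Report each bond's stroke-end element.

β4 stroke at J2  (Se1 fixes effort; stroke away)
β2 stroke at J1  (C1: C, integral causality)
β0 stroke at J2  (0-jn J1 has e-setter on 2)
β1 stroke at R1  (0-jn J1 has e-setter on 2)
β3 stroke at I1  (I1: I, integral causality)
β5 stroke at J2  (common-f at J2 fixed by 3)

β0 stroke→J2
β1 stroke→R1
β2 stroke→J1
β3 stroke→I1
β4 stroke→J2
β5 stroke→J2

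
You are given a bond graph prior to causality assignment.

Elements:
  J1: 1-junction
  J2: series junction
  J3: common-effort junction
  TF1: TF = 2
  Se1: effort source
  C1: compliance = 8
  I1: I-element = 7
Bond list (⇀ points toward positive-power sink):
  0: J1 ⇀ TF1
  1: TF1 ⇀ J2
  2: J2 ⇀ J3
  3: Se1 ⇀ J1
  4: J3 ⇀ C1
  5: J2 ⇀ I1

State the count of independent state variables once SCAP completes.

#3 |J1  (source Se1 imposes e)
#0 |TF1  (closing 1-jn rule on J1)
#1 |J2  (TF1: transformer flips bond 0)
#4 |J3  (prefer integral on C1)
#2 |J2  (0-jn J3 has e-setter on 4)
#5 |I1  (J2: last free bond brings flow in)

2  (C1, I1 all integral)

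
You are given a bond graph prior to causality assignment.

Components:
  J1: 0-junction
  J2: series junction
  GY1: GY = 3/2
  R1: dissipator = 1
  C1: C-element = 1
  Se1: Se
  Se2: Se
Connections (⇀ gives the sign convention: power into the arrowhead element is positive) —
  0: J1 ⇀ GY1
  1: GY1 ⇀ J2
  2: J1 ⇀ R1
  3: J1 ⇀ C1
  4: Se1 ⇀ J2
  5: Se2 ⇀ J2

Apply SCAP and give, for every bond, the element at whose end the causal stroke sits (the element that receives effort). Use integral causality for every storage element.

bond 0 |GY1
bond 1 |GY1
bond 2 |R1
bond 3 |J1
bond 4 |J2
bond 5 |J2

bond 4 |J2  (Se1 (Se) sets effort on bond)
bond 5 |J2  (Se2 (Se) sets effort on bond)
bond 1 |GY1  (closing 1-jn rule on J2)
bond 0 |GY1  (through GY1, causality inverts; strokes same side of GY1)
bond 3 |J1  (C1 outputs effort q/C1)
bond 2 |R1  (J1 effort already set via bond 3)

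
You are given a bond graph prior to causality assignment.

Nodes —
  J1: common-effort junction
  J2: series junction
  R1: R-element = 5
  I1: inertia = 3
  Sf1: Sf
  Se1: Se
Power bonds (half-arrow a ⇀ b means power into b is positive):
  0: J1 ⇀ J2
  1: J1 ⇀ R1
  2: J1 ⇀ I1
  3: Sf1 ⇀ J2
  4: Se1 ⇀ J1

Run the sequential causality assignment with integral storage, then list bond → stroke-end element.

#3 →Sf1  (Sf1 (Sf) sets flow on bond)
#4 →J1  (Se1: effort source, stroke at far end)
#0 →J2  (0-jn J1 has e-setter on 4)
#1 →R1  (J1: bond 4 brought effort, rest push out)
#2 →I1  (J1 effort already set via bond 4)

#0 →J2
#1 →R1
#2 →I1
#3 →Sf1
#4 →J1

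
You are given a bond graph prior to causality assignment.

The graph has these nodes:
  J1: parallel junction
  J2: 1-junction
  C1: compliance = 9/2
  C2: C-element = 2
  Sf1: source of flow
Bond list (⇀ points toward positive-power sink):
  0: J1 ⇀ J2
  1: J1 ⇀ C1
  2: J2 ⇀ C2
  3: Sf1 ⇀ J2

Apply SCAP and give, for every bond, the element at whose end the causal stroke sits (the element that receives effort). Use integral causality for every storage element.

bond 3 →Sf1  (source Sf1 imposes f)
bond 0 →J2  (common-f at J2 fixed by 3)
bond 2 →J2  (1-jn J2 has f-setter on 3)
bond 1 →J1  (J1 needs exactly one e-in)

β0 stroke at J2
β1 stroke at J1
β2 stroke at J2
β3 stroke at Sf1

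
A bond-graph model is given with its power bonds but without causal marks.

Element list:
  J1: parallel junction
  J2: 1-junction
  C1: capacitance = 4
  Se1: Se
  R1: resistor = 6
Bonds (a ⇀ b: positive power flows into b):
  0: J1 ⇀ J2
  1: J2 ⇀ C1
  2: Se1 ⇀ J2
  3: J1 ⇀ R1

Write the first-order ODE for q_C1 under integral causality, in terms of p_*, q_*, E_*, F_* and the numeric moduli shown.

dq_C1/dt = E_Se1/6 - q_C1/24

β2 stroke→J2  (Se1 fixes effort; stroke away)
β1 stroke→J2  (C1 outputs effort q/C1)
β0 stroke→J1  (J2: last free bond brings flow in)
β3 stroke→R1  (0-jn J1 has e-setter on 0)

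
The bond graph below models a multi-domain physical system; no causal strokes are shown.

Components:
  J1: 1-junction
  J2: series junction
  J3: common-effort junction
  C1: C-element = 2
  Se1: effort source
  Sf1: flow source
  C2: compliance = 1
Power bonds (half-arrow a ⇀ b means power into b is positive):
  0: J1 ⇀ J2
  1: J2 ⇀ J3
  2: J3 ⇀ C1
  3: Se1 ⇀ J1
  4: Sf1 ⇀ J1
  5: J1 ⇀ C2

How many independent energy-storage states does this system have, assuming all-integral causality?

b3 stroke at J1  (source Se1 imposes e)
b4 stroke at Sf1  (source Sf1 imposes f)
b0 stroke at J1  (1-jn J1 has f-setter on 4)
b5 stroke at J1  (common-f at J1 fixed by 4)
b1 stroke at J2  (1-jn J2 has f-setter on 0)
b2 stroke at J3  (J3 needs exactly one e-in)

2  (C1, C2 all integral)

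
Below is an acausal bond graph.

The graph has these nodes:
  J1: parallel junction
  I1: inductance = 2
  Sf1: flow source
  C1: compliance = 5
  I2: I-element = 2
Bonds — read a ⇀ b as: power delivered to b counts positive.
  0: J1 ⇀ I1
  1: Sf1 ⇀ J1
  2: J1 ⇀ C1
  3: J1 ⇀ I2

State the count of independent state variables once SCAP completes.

β1 →Sf1  (source Sf1 imposes f)
β0 →I1  (I1: I, integral causality)
β2 →J1  (C1: C, integral causality)
β3 →I2  (0-jn J1 has e-setter on 2)

3  (C1, I1, I2 all integral)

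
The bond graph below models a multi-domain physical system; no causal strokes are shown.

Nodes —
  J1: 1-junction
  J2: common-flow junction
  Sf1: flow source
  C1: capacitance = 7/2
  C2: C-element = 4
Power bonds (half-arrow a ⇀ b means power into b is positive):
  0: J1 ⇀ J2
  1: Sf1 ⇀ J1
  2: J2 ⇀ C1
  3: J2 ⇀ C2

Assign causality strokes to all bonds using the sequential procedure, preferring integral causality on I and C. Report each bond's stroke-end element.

β0 →J1
β1 →Sf1
β2 →J2
β3 →J2

bond 1 |Sf1  (Sf1 (Sf) sets flow on bond)
bond 0 |J1  (J1: bond 1 brought flow, rest push out)
bond 2 |J2  (1-jn J2 has f-setter on 0)
bond 3 |J2  (common-f at J2 fixed by 0)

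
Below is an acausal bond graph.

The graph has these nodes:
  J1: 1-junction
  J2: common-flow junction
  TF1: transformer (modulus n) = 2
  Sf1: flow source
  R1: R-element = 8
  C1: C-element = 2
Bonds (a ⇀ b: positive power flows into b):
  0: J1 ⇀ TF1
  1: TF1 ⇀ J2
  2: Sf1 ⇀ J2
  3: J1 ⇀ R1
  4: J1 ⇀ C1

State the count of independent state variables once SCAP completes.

b2 →Sf1  (Sf1 fixes flow; stroke at Sf1)
b1 →J2  (common-f at J2 fixed by 2)
b0 →TF1  (TF1 one-in-one-out from 1)
b3 →J1  (1-jn J1 has f-setter on 0)
b4 →J1  (J1: bond 0 brought flow, rest push out)

1  (C1 all integral)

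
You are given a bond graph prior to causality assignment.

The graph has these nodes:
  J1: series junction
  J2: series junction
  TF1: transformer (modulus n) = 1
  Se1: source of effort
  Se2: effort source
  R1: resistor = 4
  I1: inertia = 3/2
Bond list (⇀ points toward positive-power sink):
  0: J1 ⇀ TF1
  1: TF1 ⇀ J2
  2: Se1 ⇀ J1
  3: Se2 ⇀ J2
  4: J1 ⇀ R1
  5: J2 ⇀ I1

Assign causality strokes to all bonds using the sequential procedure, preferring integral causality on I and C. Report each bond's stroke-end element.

b2 stroke at J1  (source Se1 imposes e)
b3 stroke at J2  (source Se2 imposes e)
b5 stroke at I1  (I1 integral (f out))
b1 stroke at J2  (1-jn J2 has f-setter on 5)
b0 stroke at TF1  (TF TF1: opposite of bond 1)
b4 stroke at J1  (common-f at J1 fixed by 0)

bond 0 stroke→TF1
bond 1 stroke→J2
bond 2 stroke→J1
bond 3 stroke→J2
bond 4 stroke→J1
bond 5 stroke→I1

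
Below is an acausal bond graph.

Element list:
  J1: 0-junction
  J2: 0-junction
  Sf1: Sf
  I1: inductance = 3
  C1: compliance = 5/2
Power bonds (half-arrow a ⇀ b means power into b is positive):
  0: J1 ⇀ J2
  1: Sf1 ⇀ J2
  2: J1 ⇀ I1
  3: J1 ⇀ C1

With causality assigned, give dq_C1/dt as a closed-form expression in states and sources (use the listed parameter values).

β1 |Sf1  (Sf1: flow source, stroke at near end)
β0 |J2  (closing 0-jn rule on J2)
β2 |I1  (I1 outputs flow p/I1)
β3 |J1  (J1 needs exactly one e-in)

dq_C1/dt = F_Sf1 - p_I1/3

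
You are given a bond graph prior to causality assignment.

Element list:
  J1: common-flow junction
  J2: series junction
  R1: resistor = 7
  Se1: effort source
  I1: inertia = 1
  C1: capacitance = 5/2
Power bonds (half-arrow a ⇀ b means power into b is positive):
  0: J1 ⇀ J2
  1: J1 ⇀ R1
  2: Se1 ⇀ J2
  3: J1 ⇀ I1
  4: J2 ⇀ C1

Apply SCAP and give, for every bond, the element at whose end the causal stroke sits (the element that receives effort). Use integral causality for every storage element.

b0 |J1
b1 |J1
b2 |J2
b3 |I1
b4 |J2

bond 2 |J2  (source Se1 imposes e)
bond 3 |I1  (I1 integral (f out))
bond 0 |J1  (J1 flow already set via bond 3)
bond 1 |J1  (J1 flow already set via bond 3)
bond 4 |J2  (1-jn J2 has f-setter on 0)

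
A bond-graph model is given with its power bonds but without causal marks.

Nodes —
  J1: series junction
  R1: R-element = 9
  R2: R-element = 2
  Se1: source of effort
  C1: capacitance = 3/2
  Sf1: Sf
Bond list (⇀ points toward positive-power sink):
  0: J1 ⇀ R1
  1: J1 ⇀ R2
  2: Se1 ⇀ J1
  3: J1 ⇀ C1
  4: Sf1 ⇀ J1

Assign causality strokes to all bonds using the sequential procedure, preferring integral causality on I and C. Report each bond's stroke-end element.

#0 |J1
#1 |J1
#2 |J1
#3 |J1
#4 |Sf1

bond 2 stroke at J1  (Se1 (Se) sets effort on bond)
bond 4 stroke at Sf1  (Sf1 (Sf) sets flow on bond)
bond 0 stroke at J1  (common-f at J1 fixed by 4)
bond 1 stroke at J1  (common-f at J1 fixed by 4)
bond 3 stroke at J1  (common-f at J1 fixed by 4)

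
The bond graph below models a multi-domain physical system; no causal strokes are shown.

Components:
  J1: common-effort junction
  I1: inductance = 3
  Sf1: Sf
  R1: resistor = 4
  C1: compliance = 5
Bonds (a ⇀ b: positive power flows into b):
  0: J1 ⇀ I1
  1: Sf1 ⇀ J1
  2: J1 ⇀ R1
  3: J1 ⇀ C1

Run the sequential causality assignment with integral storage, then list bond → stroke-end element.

b1 stroke→Sf1  (Sf1: flow source, stroke at near end)
b0 stroke→I1  (I1: I, integral causality)
b3 stroke→J1  (C1 outputs effort q/C1)
b2 stroke→R1  (0-jn J1 has e-setter on 3)

#0 |I1
#1 |Sf1
#2 |R1
#3 |J1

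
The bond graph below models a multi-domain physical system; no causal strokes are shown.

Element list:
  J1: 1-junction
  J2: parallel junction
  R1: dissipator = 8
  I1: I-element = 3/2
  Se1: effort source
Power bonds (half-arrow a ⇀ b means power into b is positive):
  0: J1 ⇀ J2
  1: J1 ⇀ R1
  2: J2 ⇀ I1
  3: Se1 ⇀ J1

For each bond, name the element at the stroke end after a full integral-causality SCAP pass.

#0 →J2
#1 →J1
#2 →I1
#3 →J1

β3 stroke→J1  (Se1: effort source, stroke at far end)
β2 stroke→I1  (prefer integral on I1)
β0 stroke→J2  (J2: last free bond brings effort in)
β1 stroke→J1  (J1 flow already set via bond 0)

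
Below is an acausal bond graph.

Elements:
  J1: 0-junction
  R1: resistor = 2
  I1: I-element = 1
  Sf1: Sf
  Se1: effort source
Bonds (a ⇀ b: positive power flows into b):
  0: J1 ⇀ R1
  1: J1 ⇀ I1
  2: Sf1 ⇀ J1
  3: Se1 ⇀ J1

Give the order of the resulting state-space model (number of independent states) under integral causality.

β2 |Sf1  (Sf1 fixes flow; stroke at Sf1)
β3 |J1  (Se1 (Se) sets effort on bond)
β0 |R1  (J1 effort already set via bond 3)
β1 |I1  (0-jn J1 has e-setter on 3)

1  (I1 all integral)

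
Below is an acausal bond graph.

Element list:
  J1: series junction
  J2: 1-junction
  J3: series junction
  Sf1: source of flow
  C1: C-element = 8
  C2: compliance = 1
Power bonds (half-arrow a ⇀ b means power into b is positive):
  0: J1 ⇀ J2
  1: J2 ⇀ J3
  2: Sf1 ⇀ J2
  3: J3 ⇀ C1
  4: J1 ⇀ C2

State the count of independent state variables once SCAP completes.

bond 2 stroke at Sf1  (Sf1: flow source, stroke at near end)
bond 0 stroke at J2  (J2 flow already set via bond 2)
bond 1 stroke at J2  (J2: bond 2 brought flow, rest push out)
bond 3 stroke at J3  (common-f at J3 fixed by 1)
bond 4 stroke at J1  (common-f at J1 fixed by 0)

2  (C1, C2 all integral)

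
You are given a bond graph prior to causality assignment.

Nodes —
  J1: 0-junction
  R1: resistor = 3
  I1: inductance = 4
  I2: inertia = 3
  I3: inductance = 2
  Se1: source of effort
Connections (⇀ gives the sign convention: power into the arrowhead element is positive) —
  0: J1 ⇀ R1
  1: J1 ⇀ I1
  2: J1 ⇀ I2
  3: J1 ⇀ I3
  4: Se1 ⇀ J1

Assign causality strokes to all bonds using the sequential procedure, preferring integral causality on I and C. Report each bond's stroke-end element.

#0 |R1
#1 |I1
#2 |I2
#3 |I3
#4 |J1

bond 4 |J1  (Se1 fixes effort; stroke away)
bond 0 |R1  (0-jn J1 has e-setter on 4)
bond 1 |I1  (J1: bond 4 brought effort, rest push out)
bond 2 |I2  (0-jn J1 has e-setter on 4)
bond 3 |I3  (J1 effort already set via bond 4)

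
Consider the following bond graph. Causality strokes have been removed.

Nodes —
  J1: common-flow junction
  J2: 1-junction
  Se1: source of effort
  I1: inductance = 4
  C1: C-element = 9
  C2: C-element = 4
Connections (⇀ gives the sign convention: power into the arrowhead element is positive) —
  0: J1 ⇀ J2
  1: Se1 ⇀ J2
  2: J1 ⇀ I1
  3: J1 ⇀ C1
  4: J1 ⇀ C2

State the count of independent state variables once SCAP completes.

3  (C1, C2, I1 all integral)

b1 stroke at J2  (Se1 fixes effort; stroke away)
b0 stroke at J1  (J2: last free bond brings flow in)
b2 stroke at I1  (I1 integral (f out))
b3 stroke at J1  (J1: bond 2 brought flow, rest push out)
b4 stroke at J1  (J1: bond 2 brought flow, rest push out)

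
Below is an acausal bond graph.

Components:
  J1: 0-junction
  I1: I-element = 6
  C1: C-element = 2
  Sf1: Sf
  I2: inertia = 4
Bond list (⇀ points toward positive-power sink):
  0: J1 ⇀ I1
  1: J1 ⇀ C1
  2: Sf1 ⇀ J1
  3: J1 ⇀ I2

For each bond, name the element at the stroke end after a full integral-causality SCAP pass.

β2 stroke→Sf1  (Sf1 (Sf) sets flow on bond)
β0 stroke→I1  (I1: I, integral causality)
β1 stroke→J1  (C1: C, integral causality)
β3 stroke→I2  (common-e at J1 fixed by 1)

β0 |I1
β1 |J1
β2 |Sf1
β3 |I2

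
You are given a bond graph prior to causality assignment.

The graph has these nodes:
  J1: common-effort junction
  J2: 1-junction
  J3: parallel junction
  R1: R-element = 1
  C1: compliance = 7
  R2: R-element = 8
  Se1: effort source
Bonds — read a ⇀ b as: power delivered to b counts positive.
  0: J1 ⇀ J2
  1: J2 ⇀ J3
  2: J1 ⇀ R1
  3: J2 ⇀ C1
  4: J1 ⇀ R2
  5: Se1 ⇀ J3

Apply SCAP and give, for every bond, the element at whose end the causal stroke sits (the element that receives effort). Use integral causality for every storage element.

#0 stroke at J1
#1 stroke at J2
#2 stroke at R1
#3 stroke at J2
#4 stroke at R2
#5 stroke at J3

bond 5 →J3  (source Se1 imposes e)
bond 1 →J2  (common-e at J3 fixed by 5)
bond 3 →J2  (C1: C, integral causality)
bond 0 →J1  (J2 needs exactly one f-in)
bond 2 →R1  (0-jn J1 has e-setter on 0)
bond 4 →R2  (J1 effort already set via bond 0)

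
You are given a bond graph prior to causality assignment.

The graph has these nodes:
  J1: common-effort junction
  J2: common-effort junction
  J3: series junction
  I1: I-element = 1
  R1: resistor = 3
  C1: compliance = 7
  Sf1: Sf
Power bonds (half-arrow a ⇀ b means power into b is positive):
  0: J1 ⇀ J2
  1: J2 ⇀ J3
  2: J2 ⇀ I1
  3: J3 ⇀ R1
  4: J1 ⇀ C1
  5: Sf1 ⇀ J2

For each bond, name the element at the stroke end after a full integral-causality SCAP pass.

β0 |J2
β1 |J3
β2 |I1
β3 |R1
β4 |J1
β5 |Sf1

b5 |Sf1  (Sf1: flow source, stroke at near end)
b2 |I1  (I1 integral (f out))
b4 |J1  (C1 outputs effort q/C1)
b0 |J2  (common-e at J1 fixed by 4)
b1 |J3  (common-e at J2 fixed by 0)
b3 |R1  (J3 needs exactly one f-in)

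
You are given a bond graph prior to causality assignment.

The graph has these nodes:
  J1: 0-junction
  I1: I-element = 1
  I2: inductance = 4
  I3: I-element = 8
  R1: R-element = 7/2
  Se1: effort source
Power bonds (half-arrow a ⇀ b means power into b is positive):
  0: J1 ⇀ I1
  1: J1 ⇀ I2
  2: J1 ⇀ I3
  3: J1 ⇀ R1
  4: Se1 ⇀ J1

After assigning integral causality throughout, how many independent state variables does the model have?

3  (I1, I2, I3 all integral)

β4 stroke at J1  (Se1 fixes effort; stroke away)
β0 stroke at I1  (J1 effort already set via bond 4)
β1 stroke at I2  (common-e at J1 fixed by 4)
β2 stroke at I3  (J1 effort already set via bond 4)
β3 stroke at R1  (0-jn J1 has e-setter on 4)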